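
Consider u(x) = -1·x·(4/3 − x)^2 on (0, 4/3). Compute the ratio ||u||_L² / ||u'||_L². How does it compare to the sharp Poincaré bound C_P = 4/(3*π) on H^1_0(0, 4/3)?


||u||_L² / ||u'||_L² = 2*sqrt(14)/21 < C_P = 4/(3*π).

u(x) = -1·x·(4/3 − x)^2, so u'(x) = (4 - 9*x)*(3*x - 4)/9.
u(x) = -1·x·(4/3 − x)^2 vanishes at x = 0 and x = 4/3, so u ∈ H^1_0(0, 4/3). Differentiate via the product rule and integrate the resulting polynomials term by term.
  ∫_0^4/3 u² dx = ∫_0^4/3 (x^6 - 16*x^5/3 + 32*x^4/3 - 256*x^3/27 + 256*x^2/81) dx. Term by term:
    ∫_0^4/3 x^6 dx = 16384/15309;  ∫_0^4/3 -16*x^5/3 dx = -32768/6561;  ∫_0^4/3 32*x^4/3 dx = 32768/3645;
    ∫_0^4/3 -256*x^3/27 dx = -16384/2187;  ∫_0^4/3 256*x^2/81 dx = 16384/6561.
  Sum: 16384/15309 − 32768/6561 + 32768/3645 − 16384/2187 + 16384/6561 = 16384/229635.
  ∫_0^4/3 (u')² dx = ∫_0^4/3 (9*x^4 - 32*x^3 + 352*x^2/9 - 512*x/27 + 256/81) dx. Term by term:
    ∫_0^4/3 9*x^4 dx = 1024/135;  ∫_0^4/3 -32*x^3 dx = -2048/81;  ∫_0^4/3 352*x^2/9 dx = 22528/729;
    ∫_0^4/3 -512*x/27 dx = -4096/243;  ∫_0^4/3 256/81 dx = 1024/243.
  Sum: 1024/135 − 2048/81 + 22528/729 − 4096/243 + 1024/243 = 2048/3645.
∫_0^4/3 u² dx = 16384/229635, so ||u||_L² = 128*sqrt(35)/2835.
∫_0^4/3 (u')² dx = 2048/3645, so ||u'||_L² = 32*sqrt(10)/135.
Ratio ||u||_L² / ||u'||_L² = 2*sqrt(14)/21.
Sharp Poincaré constant on H^1_0(0, 4/3) is C_P = L/π = 4/(3*π), achieved by sin(3*π/4·x).
A polynomial bump cannot attain the sharp Poincaré constant (only the first sine eigenfunction does), so the ratio is strictly less than C_P, consistent with ||u||_L² ≤ C_P ||u'||_L².


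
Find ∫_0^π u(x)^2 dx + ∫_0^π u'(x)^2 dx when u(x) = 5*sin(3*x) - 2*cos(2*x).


||u||_{H^1(0,π)}^2 = -120 + 135*π

u'(x) = 4*sin(2*x) + 15*cos(3*x).
Expand u² and (u')² and integrate term by term on (0, π), using: for integers n ≥ 1, ∫_0^π sin²(nx) dx = ∫_0^π cos²(nx) dx = π/2; for n ≠ n', ∫_0^π sin(nx)sin(n'x) dx = ∫_0^π cos(nx)cos(n'x) dx = 0; and by product-to-sum, ∫_0^π sin(nx)cos(n'x) dx = ½∫_0^π [sin((n+n')x) + sin((n−n')x)] dx, which is 0 when n+n' is even and 2n/(n²−n'²) when n+n' is odd (it need not vanish on (0, π)).
  u² squared terms: (-2)²·∫cos(2x)² dx = 4·π/2 = 2*π;  (5)²·∫sin(3x)² dx = 25·π/2 = 25*π/2.
  u² cross terms: 2·(-2)·(5)·∫cos(2x)·sin(3x) dx = -20·(6/5) = -24.
  So ∫_0^π u² dx = 2*π + 25*π/2 − 24 = -24 + 29*π/2.
  (u')² squared terms: (4)²·∫sin(2x)² dx = 16·π/2 = 8*π;  (15)²·∫cos(3x)² dx = 225·π/2 = 225*π/2.
  (u')² cross terms: 2·(4)·(15)·∫sin(2x)·cos(3x) dx = 120·(-4/5) = -96.
  So ∫_0^π (u')² dx = 8*π + 225*π/2 − 96 = -96 + 241*π/2.
||u||_{H^1}^2 = (-24 + 29*π/2) + (-96 + 241*π/2) = -120 + 135*π.


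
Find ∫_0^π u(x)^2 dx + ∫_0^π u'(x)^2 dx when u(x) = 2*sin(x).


||u||_{H^1(0,π)}^2 = 4*π

u'(x) = 2*cos(x).
Expand u² and (u')² and integrate term by term on (0, π), using: for integers n ≥ 1, ∫_0^π sin²(nx) dx = ∫_0^π cos²(nx) dx = π/2; for n ≠ n', ∫_0^π sin(nx)sin(n'x) dx = ∫_0^π cos(nx)cos(n'x) dx = 0; and by product-to-sum, ∫_0^π sin(nx)cos(n'x) dx = ½∫_0^π [sin((n+n')x) + sin((n−n')x)] dx, which is 0 when n+n' is even and 2n/(n²−n'²) when n+n' is odd (it need not vanish on (0, π)).
  u² squared terms: (2)²·∫sin(x)² dx = 4·π/2 = 2*π.
  So ∫_0^π u² dx = 2*π.
  (u')² squared terms: (2)²·∫cos(x)² dx = 4·π/2 = 2*π.
  So ∫_0^π (u')² dx = 2*π.
||u||_{H^1}^2 = (2*π) + (2*π) = 4*π.


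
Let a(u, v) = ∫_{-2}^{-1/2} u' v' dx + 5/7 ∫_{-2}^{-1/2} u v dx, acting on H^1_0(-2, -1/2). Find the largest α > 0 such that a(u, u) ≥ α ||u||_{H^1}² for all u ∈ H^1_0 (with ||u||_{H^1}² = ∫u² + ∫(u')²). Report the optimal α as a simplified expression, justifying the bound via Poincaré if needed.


α = (45 + 28*π^2)/(7*(9 + 4*π^2))

Coercivity of a(·,·) on H^1_0(-2, -1/2) means a(u, u) ≥ α ||u||_{H^1}² for every u ∈ H^1_0.
The interval has length L = 3/2, and Poincaré/coercivity depend only on L. Here a(u, u) = ∫(u')² + (5/7)·∫u².
Here 0 < c = 5/7 < 1. The condition a(u,u) ≥ α||u||_{H^1}² reads (1−α)∫(u')² ≥ (α−c)∫u². Any admissible α is ≤ 1 (rapidly oscillating u have ∫u²/∫(u')² → 0), and α = 1 would force 0 ≥ (1−c)∫u², impossible since c < 1; so 1−α > 0. By the sharp Poincaré inequality on H^1_0 of an interval of length L, ∫(u')² ≥ (π/L)²∫u² with equality for the first sine mode sin(π(x−x₀)/L) (x₀ the left endpoint), so the inequality holds for all u iff (1−α)(π/L)² ≥ α − c, i.e. α ≤ ((π/L)² + c)/((π/L)² + 1) = (1 + c(L/π)²)/(1 + (L/π)²). With (π/L)² = 4*π^2/9 and c = 5/7, the largest admissible constant is α = ((π/L)² + c)/((π/L)² + 1).
Simplifying, α = (45 + 28*π^2)/(7*(9 + 4*π^2)).


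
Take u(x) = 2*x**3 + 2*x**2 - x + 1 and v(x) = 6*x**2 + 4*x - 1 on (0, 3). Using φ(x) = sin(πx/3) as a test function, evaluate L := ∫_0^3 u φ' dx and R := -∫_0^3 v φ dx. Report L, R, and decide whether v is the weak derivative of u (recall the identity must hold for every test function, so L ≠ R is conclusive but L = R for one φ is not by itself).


LHS = -192/π + 648/π^3, RHS = -192/π + 648/π^3. Yes, v = u' weakly.

u(x) = 2*x**3 + 2*x**2 - x + 1, classical derivative u'(x) = 6*x**2 + 4*x - 1.
φ(x) = sin(πx/3), so φ'(x) = π*cos(π*x/3)/3.
Note φ(0) = φ(3) = 0, so the boundary term u·φ vanishes.
LHS = ∫_0^3 u(x) φ'(x) dx = ∫_0^3 (2*π*x^3*cos(π*x/3)/3 + 2*π*x^2*cos(π*x/3)/3 - π*x*cos(π*x/3)/3 + π*cos(π*x/3)/3) dx. Term by term:
  ∫_0^3 π*cos(π*x/3)/3 dx = 0;  ∫_0^3 -π*x*cos(π*x/3)/3 dx = 6/π;  ∫_0^3 2*π*x^2*cos(π*x/3)/3 dx = -36/π;
  ∫_0^3 2*π*x^3*cos(π*x/3)/3 dx = -162/π + 648/π^3.
Sum: 0 + 6/π − 36/π + -162/π + 648/π^3 = -192/π + 648/π^3.
So LHS = -192/π + 648/π^3.
∫_0^3 v(x) φ(x) dx = ∫_0^3 (6*x^2*sin(π*x/3) + 4*x*sin(π*x/3) - sin(π*x/3)) dx. Term by term:
  ∫_0^3 -sin(π*x/3) dx = -6/π;  ∫_0^3 4*x*sin(π*x/3) dx = 36/π;  ∫_0^3 6*x^2*sin(π*x/3) dx = -648/π^3 + 162/π.
Sum: -6/π + 36/π + -648/π^3 + 162/π = -648/π^3 + 192/π.
So RHS = -∫_0^3 v(x) φ(x) dx = -192/π + 648/π^3.
LHS = RHS, so the identity holds for this test φ.
Moreover u is smooth here and v(x) = u'(x) = 6*x**2 + 4*x - 1 pointwise, so the identity holds for every test function. Hence v is the weak derivative of u.


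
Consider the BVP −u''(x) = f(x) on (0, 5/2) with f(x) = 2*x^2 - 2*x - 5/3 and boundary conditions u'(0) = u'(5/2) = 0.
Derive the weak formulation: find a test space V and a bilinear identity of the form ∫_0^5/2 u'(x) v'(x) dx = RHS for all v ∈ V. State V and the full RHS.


V = H^1(0, 5/2) (no boundary constraint on v; u is determined up to an additive constant); weak form: ∫_0^5/2 u'v' dx = ∫_0^5/2 (2*x^2 - 2*x - 5/3) v dx for all v ∈ V.

Multiply both sides by a test function v and integrate from 0 to 5/2:
  ∫_0^5/2 −u''(x) v(x) dx = ∫_0^5/2 f(x) v(x) dx.
Integrate the LHS by parts once:
  ∫_0^5/2 −u'' v dx = −[u'(x) v(x)]_0^5/2 + ∫_0^5/2 u'(x) v'(x) dx.
Thus ∫_0^5/2 u'(x) v'(x) dx = ∫_0^5/2 f(x) v(x) dx + [u'(x) v(x)]_0^5/2.
Choose V so that boundary terms are either known or forced to vanish.
u has homogeneous Neumann: u'(0) = u'(5/2) = 0. So [u' v]_0^5/2 = 0·v(5/2) − 0·v(0) = 0 for any v; take V = H^1(0, 5/2).
Weak formulation: find u (satisfying any essential BC) such that ∫_0^5/2 u'(x) v'(x) dx = ∫_0^5/2 f v dx for all v ∈ V (homogeneous Neumann, so boundary terms vanish).
Substituting f(x) = 2*x^2 - 2*x - 5/3, the right-hand side is ∫_0^5/2 (2*x^2 - 2*x - 5/3) v dx.
Compatibility check (pure Neumann): taking v ≡ 1 ∈ V gives 0 = ∫_0^5/2 f dx + (0) − (0), i.e. ∫_0^5/2 f dx must equal u'(0) − u'(5/2) = 0. Indeed ∫_0^5/2 (2*x^2 - 2*x - 5/3) dx = 0, so the data are compatible. The solution is then unique only up to an additive constant (fix it e.g. by requiring ∫_0^5/2 u dx = 0).


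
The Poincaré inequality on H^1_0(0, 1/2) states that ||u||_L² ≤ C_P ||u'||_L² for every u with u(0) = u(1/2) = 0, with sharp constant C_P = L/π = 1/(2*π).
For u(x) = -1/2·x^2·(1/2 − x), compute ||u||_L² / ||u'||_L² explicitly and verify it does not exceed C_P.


||u||_L² / ||u'||_L² = sqrt(14)/28 < C_P = 1/(2*π).

u(x) = -1/2·x^2·(1/2 − x), so u'(x) = x*(3*x - 1)/2.
u(x) = -1/2·x^2·(1/2 − x) vanishes at x = 0 and x = 1/2, so u ∈ H^1_0(0, 1/2). Differentiate via the product rule and integrate the resulting polynomials term by term.
  ∫_0^1/2 u² dx = ∫_0^1/2 (x^6/4 - x^5/4 + x^4/16) dx. Term by term:
    ∫_0^1/2 x^6/4 dx = 1/3584;  ∫_0^1/2 -x^5/4 dx = -1/1536;  ∫_0^1/2 x^4/16 dx = 1/2560.
  Sum: 1/3584 − 1/1536 + 1/2560 = 1/53760.
  ∫_0^1/2 (u')² dx = ∫_0^1/2 (9*x^4/4 - 3*x^3/2 + x^2/4) dx. Term by term:
    ∫_0^1/2 9*x^4/4 dx = 9/640;  ∫_0^1/2 -3*x^3/2 dx = -3/128;  ∫_0^1/2 x^2/4 dx = 1/96.
  Sum: 9/640 − 3/128 + 1/96 = 1/960.
∫_0^1/2 u² dx = 1/53760, so ||u||_L² = sqrt(210)/3360.
∫_0^1/2 (u')² dx = 1/960, so ||u'||_L² = sqrt(15)/120.
Ratio ||u||_L² / ||u'||_L² = sqrt(14)/28.
Sharp Poincaré constant on H^1_0(0, 1/2) is C_P = L/π = 1/(2*π), achieved by sin(2*π·x).
A polynomial bump cannot attain the sharp Poincaré constant (only the first sine eigenfunction does), so the ratio is strictly less than C_P, consistent with ||u||_L² ≤ C_P ||u'||_L².


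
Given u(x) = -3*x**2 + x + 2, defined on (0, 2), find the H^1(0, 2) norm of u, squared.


||u||_{H^1}^2 = 1414/15

The H^1 norm (squared) on an interval (0, L) is
  ||u||_{H^1}^2 = ∫_0^L u(x)^2 dx + ∫_0^L u'(x)^2 dx.
Compute u'(x) = 1 - 6*x.
Then u(x)^2 = 9*x**4 - 6*x**3 - 11*x**2 + 4*x + 4 and u'(x)^2 = 36*x**2 - 12*x + 1.
Integrate each monomial from 0 to 2 using ∫_0^2 c·x^n dx = c·2^(n+1)/(n+1):
  ∫_0^2 u(x)^2 dx = ∫_0^2 (9*x^4 - 6*x^3 - 11*x^2 + 4*x + 4) dx. Term by term:
    ∫_0^2 9*x^4 dx = 288/5;  ∫_0^2 -6*x^3 dx = -24;  ∫_0^2 -11*x^2 dx = -88/3;
    ∫_0^2 4*x dx = 8;  ∫_0^2 4 dx = 8.
  Sum: 288/5 − 24 − 88/3 + 8 + 8 = 304/15.
  ∫_0^2 u'(x)^2 dx = ∫_0^2 (36*x^2 - 12*x + 1) dx. Term by term:
    ∫_0^2 36*x^2 dx = 96;  ∫_0^2 -12*x dx = -24;  ∫_0^2 1 dx = 2.
  Sum: 96 − 24 + 2 = 74.
Adding: ||u||_{H^1}^2 = 304/15 + 74 = 1414/15.


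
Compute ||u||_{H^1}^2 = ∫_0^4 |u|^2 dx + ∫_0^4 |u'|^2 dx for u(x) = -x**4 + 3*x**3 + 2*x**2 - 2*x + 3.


||u||_{H^1}^2 = 36724/9

The H^1 norm (squared) on an interval (0, L) is
  ||u||_{H^1}^2 = ∫_0^L u(x)^2 dx + ∫_0^L u'(x)^2 dx.
Compute u'(x) = -4*x**3 + 9*x**2 + 4*x - 2.
Then u(x)^2 = x**8 - 6*x**7 + 5*x**6 + 16*x**5 - 14*x**4 + 10*x**3 + 16*x**2 - 12*x + 9 and u'(x)^2 = 16*x**6 - 72*x**5 + 49*x**4 + 88*x**3 - 20*x**2 - 16*x + 4.
Integrate each monomial from 0 to 4 using ∫_0^4 c·x^n dx = c·4^(n+1)/(n+1):
  ∫_0^4 u(x)^2 dx = ∫_0^4 (x^8 - 6*x^7 + 5*x^6 + 16*x^5 - 14*x^4 + 10*x^3 + 16*x^2 - 12*x + 9) dx. Term by term:
    ∫_0^4 x^8 dx = 262144/9;  ∫_0^4 -6*x^7 dx = -49152;  ∫_0^4 5*x^6 dx = 81920/7;
    ∫_0^4 16*x^5 dx = 32768/3;  ∫_0^4 -14*x^4 dx = -14336/5;  ∫_0^4 10*x^3 dx = 640;
    ∫_0^4 16*x^2 dx = 1024/3;  ∫_0^4 -12*x dx = -96;  ∫_0^4 9 dx = 36.
  Sum: 262144/9 − 49152 + 81920/7 + 32768/3 − 14336/5 + 640 + 1024/3 − 96 + 36 = 206252/315.
  ∫_0^4 u'(x)^2 dx = ∫_0^4 (16*x^6 - 72*x^5 + 49*x^4 + 88*x^3 - 20*x^2 - 16*x + 4) dx. Term by term:
    ∫_0^4 16*x^6 dx = 262144/7;  ∫_0^4 -72*x^5 dx = -49152;  ∫_0^4 49*x^4 dx = 50176/5;
    ∫_0^4 88*x^3 dx = 5632;  ∫_0^4 -20*x^2 dx = -1280/3;  ∫_0^4 -16*x dx = -128;
    ∫_0^4 4 dx = 16.
  Sum: 262144/7 − 49152 + 50176/5 + 5632 − 1280/3 − 128 + 16 = 359696/105.
Adding: ||u||_{H^1}^2 = 206252/315 + 359696/105 = 36724/9.


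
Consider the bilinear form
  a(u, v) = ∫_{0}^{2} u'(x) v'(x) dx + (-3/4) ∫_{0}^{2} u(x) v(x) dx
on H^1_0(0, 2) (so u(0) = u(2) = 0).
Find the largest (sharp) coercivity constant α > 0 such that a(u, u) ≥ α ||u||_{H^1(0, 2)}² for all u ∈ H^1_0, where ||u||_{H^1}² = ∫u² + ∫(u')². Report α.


α = (-3 + π^2)/(4 + π^2)

Coercivity of a(·,·) on H^1_0(0, 2) means a(u, u) ≥ α ||u||_{H^1}² for every u ∈ H^1_0.
The interval has length L = 2, and Poincaré/coercivity depend only on L. Here a(u, u) = ∫(u')² + (-3/4)·∫u².
Here c = -3/4 < 0 with |c| < (π/L)² = π^2/4, so coercivity still holds. The condition a(u,u) ≥ α||u||_{H^1}² reads (1−α)∫(u')² ≥ (α−c)∫u². Any admissible α is ≤ 1 (rapidly oscillating u have ∫u²/∫(u')² → 0), and α = 1 would force 0 ≥ (1−c)∫u², impossible since c < 1; so 1−α > 0. By the sharp Poincaré inequality on H^1_0 of an interval of length L, ∫(u')² ≥ (π/L)²∫u² with equality for the first sine mode sin(π(x−x₀)/L) (x₀ the left endpoint), so the inequality holds for all u iff (1−α)(π/L)² ≥ α − c, i.e. α ≤ ((π/L)² + c)/((π/L)² + 1) = (1 + c(L/π)²)/(1 + (L/π)²). (Direct route, valid since c ≤ 0: Poincaré gives c∫u² ≥ c(L/π)²∫(u')², so a(u,u) ≥ (1 + c(L/π)²)∫(u')², while ||u||_{H^1}² ≤ (1 + (L/π)²)∫(u')²; dividing yields the same α.) With (π/L)² = π^2/4 and c = -3/4, the largest admissible constant is α = ((π/L)² + c)/((π/L)² + 1).
Simplifying, α = (-3 + π^2)/(4 + π^2).


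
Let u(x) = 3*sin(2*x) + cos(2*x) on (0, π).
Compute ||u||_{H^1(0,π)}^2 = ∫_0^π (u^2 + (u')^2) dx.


||u||_{H^1(0,π)}^2 = 25*π

u'(x) = -2*sin(2*x) + 6*cos(2*x).
Expand u² and (u')² and integrate term by term on (0, π), using: for integers n ≥ 1, ∫_0^π sin²(nx) dx = ∫_0^π cos²(nx) dx = π/2; for n ≠ n', ∫_0^π sin(nx)sin(n'x) dx = ∫_0^π cos(nx)cos(n'x) dx = 0; and by product-to-sum, ∫_0^π sin(nx)cos(n'x) dx = ½∫_0^π [sin((n+n')x) + sin((n−n')x)] dx, which is 0 when n+n' is even and 2n/(n²−n'²) when n+n' is odd (it need not vanish on (0, π)).
  u² squared terms: (3)²·∫sin(2x)² dx = 9·π/2 = 9*π/2;  (1)²·∫cos(2x)² dx = 1·π/2 = π/2.
  u² cross terms: 2·(3)·(1)·∫sin(2x)·cos(2x) dx = 6·(0) = 0.
  So ∫_0^π u² dx = 9*π/2 + π/2 + 0 = 5*π.
  (u')² squared terms: (-2)²·∫sin(2x)² dx = 4·π/2 = 2*π;  (6)²·∫cos(2x)² dx = 36·π/2 = 18*π.
  (u')² cross terms: 2·(-2)·(6)·∫sin(2x)·cos(2x) dx = -24·(0) = 0.
  So ∫_0^π (u')² dx = 2*π + 18*π + 0 = 20*π.
||u||_{H^1}^2 = (5*π) + (20*π) = 25*π.


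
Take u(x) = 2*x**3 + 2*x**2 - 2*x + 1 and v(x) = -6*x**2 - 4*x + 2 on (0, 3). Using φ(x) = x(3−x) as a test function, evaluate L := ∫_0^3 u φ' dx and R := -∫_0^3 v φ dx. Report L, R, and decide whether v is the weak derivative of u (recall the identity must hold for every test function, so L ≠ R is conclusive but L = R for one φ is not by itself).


LHS = -909/10, RHS = 909/10. No, v is not the weak derivative of u.

u(x) = 2*x**3 + 2*x**2 - 2*x + 1, classical derivative u'(x) = 6*x**2 + 4*x - 2.
φ(x) = x(3−x), so φ'(x) = 3 - 2*x.
Note φ(0) = φ(3) = 0, so the boundary term u·φ vanishes.
LHS = ∫_0^3 u(x) φ'(x) dx = ∫_0^3 (-4*x^4 + 2*x^3 + 10*x^2 - 8*x + 3) dx. Term by term:
  ∫_0^3 -4*x^4 dx = -972/5;  ∫_0^3 2*x^3 dx = 81/2;  ∫_0^3 10*x^2 dx = 90;
  ∫_0^3 -8*x dx = -36;  ∫_0^3 3 dx = 9.
Sum: -972/5 + 81/2 + 90 − 36 + 9 = -909/10.
So LHS = -909/10.
∫_0^3 v(x) φ(x) dx = ∫_0^3 (6*x^4 - 14*x^3 - 14*x^2 + 6*x) dx. Term by term:
  ∫_0^3 6*x^4 dx = 1458/5;  ∫_0^3 -14*x^3 dx = -567/2;  ∫_0^3 -14*x^2 dx = -126;
  ∫_0^3 6*x dx = 27.
Sum: 1458/5 − 567/2 − 126 + 27 = -909/10.
So RHS = -∫_0^3 v(x) φ(x) dx = 909/10.
LHS − RHS = -909/5 ≠ 0, so the identity fails.
(For a valid weak derivative the identity must hold for EVERY test function, in particular this one. The failure shows v is NOT the weak derivative of u.)
Correct weak derivative would be u'(x) = 6*x**2 + 4*x - 2.


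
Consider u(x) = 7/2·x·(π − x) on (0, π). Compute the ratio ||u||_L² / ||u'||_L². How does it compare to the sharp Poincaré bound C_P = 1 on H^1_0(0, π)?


||u||_L² / ||u'||_L² = sqrt(10)*π/10 < C_P = 1.

u(x) = 7/2·x·(π − x), so u'(x) = -7*x + 7*π/2.
u(x) = 7/2·x·(π − x) vanishes at x = 0 and x = π, so u ∈ H^1_0(0, π). Differentiate via the product rule and integrate the resulting polynomials term by term.
  ∫_0^π u² dx = ∫_0^π (49*x^4/4 - 49*π*x^3/2 + 49*π^2*x^2/4) dx. Term by term:
    ∫_0^π 49*x^4/4 dx = 49*π^5/20;  ∫_0^π -49*π*x^3/2 dx = -49*π^5/8;  ∫_0^π 49*π^2*x^2/4 dx = 49*π^5/12.
  Sum: 49*π^5/20 − 49*π^5/8 + 49*π^5/12 = 49*π^5/120.
  ∫_0^π (u')² dx = ∫_0^π (49*x^2 - 49*π*x + 49*π^2/4) dx. Term by term:
    ∫_0^π 49*x^2 dx = 49*π^3/3;  ∫_0^π -49*π*x dx = -49*π^3/2;  ∫_0^π 49*π^2/4 dx = 49*π^3/4.
  Sum: 49*π^3/3 − 49*π^3/2 + 49*π^3/4 = 49*π^3/12.
∫_0^π u² dx = 49*π^5/120, so ||u||_L² = 7*sqrt(30)*π^(5/2)/60.
∫_0^π (u')² dx = 49*π^3/12, so ||u'||_L² = 7*sqrt(3)*π^(3/2)/6.
Ratio ||u||_L² / ||u'||_L² = sqrt(10)*π/10.
Sharp Poincaré constant on H^1_0(0, π) is C_P = L/π = 1, achieved by sin(x).
A polynomial bump cannot attain the sharp Poincaré constant (only the first sine eigenfunction does), so the ratio is strictly less than C_P, consistent with ||u||_L² ≤ C_P ||u'||_L².


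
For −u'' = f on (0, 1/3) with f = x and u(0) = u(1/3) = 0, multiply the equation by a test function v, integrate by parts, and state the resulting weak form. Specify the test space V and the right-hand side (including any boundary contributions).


V = H^1_0(0, 1/3) (so v(0) = v(1/3) = 0); weak form: ∫_0^1/3 u'v' dx = ∫_0^1/3 (x) v dx for all v ∈ V.

Multiply both sides by a test function v and integrate from 0 to 1/3:
  ∫_0^1/3 −u''(x) v(x) dx = ∫_0^1/3 f(x) v(x) dx.
Integrate the LHS by parts once:
  ∫_0^1/3 −u'' v dx = −[u'(x) v(x)]_0^1/3 + ∫_0^1/3 u'(x) v'(x) dx.
Thus ∫_0^1/3 u'(x) v'(x) dx = ∫_0^1/3 f(x) v(x) dx + [u'(x) v(x)]_0^1/3.
Choose V so that boundary terms are either known or forced to vanish.
u is Dirichlet: u(0) = u(1/3) = 0. Let V = H^1_0(0, 1/3); then v(0) = v(1/3) = 0, and [u' v]_0^1/3 = 0.
Weak formulation: find u (satisfying any essential BC) such that ∫_0^1/3 u'(x) v'(x) dx = ∫_0^1/3 f v dx for all v ∈ V.
Substituting f(x) = x, the right-hand side is ∫_0^1/3 (x) v dx.


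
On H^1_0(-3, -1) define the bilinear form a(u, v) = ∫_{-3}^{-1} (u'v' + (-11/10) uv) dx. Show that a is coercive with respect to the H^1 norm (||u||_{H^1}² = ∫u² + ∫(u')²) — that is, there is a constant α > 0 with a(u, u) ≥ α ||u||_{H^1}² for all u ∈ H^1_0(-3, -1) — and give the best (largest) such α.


α = (-22/5 + π^2)/(4 + π^2)

Coercivity of a(·,·) on H^1_0(-3, -1) means a(u, u) ≥ α ||u||_{H^1}² for every u ∈ H^1_0.
The interval has length L = 2, and Poincaré/coercivity depend only on L. Here a(u, u) = ∫(u')² + (-11/10)·∫u².
Here c = -11/10 < 0 with |c| < (π/L)² = π^2/4, so coercivity still holds. The condition a(u,u) ≥ α||u||_{H^1}² reads (1−α)∫(u')² ≥ (α−c)∫u². Any admissible α is ≤ 1 (rapidly oscillating u have ∫u²/∫(u')² → 0), and α = 1 would force 0 ≥ (1−c)∫u², impossible since c < 1; so 1−α > 0. By the sharp Poincaré inequality on H^1_0 of an interval of length L, ∫(u')² ≥ (π/L)²∫u² with equality for the first sine mode sin(π(x−x₀)/L) (x₀ the left endpoint), so the inequality holds for all u iff (1−α)(π/L)² ≥ α − c, i.e. α ≤ ((π/L)² + c)/((π/L)² + 1) = (1 + c(L/π)²)/(1 + (L/π)²). (Direct route, valid since c ≤ 0: Poincaré gives c∫u² ≥ c(L/π)²∫(u')², so a(u,u) ≥ (1 + c(L/π)²)∫(u')², while ||u||_{H^1}² ≤ (1 + (L/π)²)∫(u')²; dividing yields the same α.) With (π/L)² = π^2/4 and c = -11/10, the largest admissible constant is α = ((π/L)² + c)/((π/L)² + 1).
Simplifying, α = (-22/5 + π^2)/(4 + π^2).


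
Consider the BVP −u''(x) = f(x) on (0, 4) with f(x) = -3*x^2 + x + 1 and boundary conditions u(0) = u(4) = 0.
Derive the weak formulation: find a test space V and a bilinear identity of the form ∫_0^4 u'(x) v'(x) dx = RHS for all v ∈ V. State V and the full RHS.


V = H^1_0(0, 4) (so v(0) = v(4) = 0); weak form: ∫_0^4 u'v' dx = ∫_0^4 (-3*x^2 + x + 1) v dx for all v ∈ V.

Multiply both sides by a test function v and integrate from 0 to 4:
  ∫_0^4 −u''(x) v(x) dx = ∫_0^4 f(x) v(x) dx.
Integrate the LHS by parts once:
  ∫_0^4 −u'' v dx = −[u'(x) v(x)]_0^4 + ∫_0^4 u'(x) v'(x) dx.
Thus ∫_0^4 u'(x) v'(x) dx = ∫_0^4 f(x) v(x) dx + [u'(x) v(x)]_0^4.
Choose V so that boundary terms are either known or forced to vanish.
u is Dirichlet: u(0) = u(4) = 0. Let V = H^1_0(0, 4); then v(0) = v(4) = 0, and [u' v]_0^4 = 0.
Weak formulation: find u (satisfying any essential BC) such that ∫_0^4 u'(x) v'(x) dx = ∫_0^4 f v dx for all v ∈ V.
Substituting f(x) = -3*x^2 + x + 1, the right-hand side is ∫_0^4 (-3*x^2 + x + 1) v dx.


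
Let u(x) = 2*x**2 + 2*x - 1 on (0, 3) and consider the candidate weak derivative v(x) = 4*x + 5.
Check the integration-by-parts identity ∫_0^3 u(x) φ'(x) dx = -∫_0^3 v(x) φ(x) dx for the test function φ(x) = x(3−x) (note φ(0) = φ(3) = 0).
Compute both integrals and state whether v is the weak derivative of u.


LHS = -36, RHS = -99/2. No, v is not the weak derivative of u.

u(x) = 2*x**2 + 2*x - 1, classical derivative u'(x) = 4*x + 2.
φ(x) = x(3−x), so φ'(x) = 3 - 2*x.
Note φ(0) = φ(3) = 0, so the boundary term u·φ vanishes.
LHS = ∫_0^3 u(x) φ'(x) dx = ∫_0^3 (-4*x^3 + 2*x^2 + 8*x - 3) dx. Term by term:
  ∫_0^3 -4*x^3 dx = -81;  ∫_0^3 2*x^2 dx = 18;  ∫_0^3 8*x dx = 36;
  ∫_0^3 -3 dx = -9.
Sum: -81 + 18 + 36 − 9 = -36.
So LHS = -36.
∫_0^3 v(x) φ(x) dx = ∫_0^3 (-4*x^3 + 7*x^2 + 15*x) dx. Term by term:
  ∫_0^3 -4*x^3 dx = -81;  ∫_0^3 7*x^2 dx = 63;  ∫_0^3 15*x dx = 135/2.
Sum: -81 + 63 + 135/2 = 99/2.
So RHS = -∫_0^3 v(x) φ(x) dx = -99/2.
LHS − RHS = 27/2 ≠ 0, so the identity fails.
(For a valid weak derivative the identity must hold for EVERY test function, in particular this one. The failure shows v is NOT the weak derivative of u.)
Correct weak derivative would be u'(x) = 4*x + 2.


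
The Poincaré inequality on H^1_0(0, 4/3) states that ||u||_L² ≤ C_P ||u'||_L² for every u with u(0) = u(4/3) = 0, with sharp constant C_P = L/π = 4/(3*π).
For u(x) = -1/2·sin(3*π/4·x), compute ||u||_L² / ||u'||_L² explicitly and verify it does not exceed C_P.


||u||_L² / ||u'||_L² = 4/(3*π) = C_P.

u(x) = -1/2·sin(3*π/4·x), so u'(x) = -3*π*cos(3*π*x/4)/8.
Writing u(x) = A·sin(kπx/L) with A = -1/2 and k = 1, use ∫_0^L sin²(kπx/L) dx = L/2 and ∫_0^L cos²(kπx/L) dx = L/2.
u² = 1/4·sin²(3*π/4·x) and (u')² = 9*π^2/64·cos²(3*π/4·x), and each of sin², cos² integrates to L/2 = 2/3 over (0, 4/3).
∫_0^4/3 u² dx = 1/6, so ||u||_L² = sqrt(6)/6.
∫_0^4/3 (u')² dx = 3*π^2/32, so ||u'||_L² = sqrt(6)*π/8.
Ratio ||u||_L² / ||u'||_L² = 4/(3*π).
Sharp Poincaré constant on H^1_0(0, 4/3) is C_P = L/π = 4/(3*π), achieved by sin(3*π/4·x).
This is the k = 1 eigenfunction (up to amplitude), so the ratio equals the sharp Poincaré constant exactly.


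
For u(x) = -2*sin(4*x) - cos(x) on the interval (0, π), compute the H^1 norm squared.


||u||_{H^1(0,π)}^2 = 64/15 + 35*π

u'(x) = sin(x) - 8*cos(4*x).
Expand u² and (u')² and integrate term by term on (0, π), using: for integers n ≥ 1, ∫_0^π sin²(nx) dx = ∫_0^π cos²(nx) dx = π/2; for n ≠ n', ∫_0^π sin(nx)sin(n'x) dx = ∫_0^π cos(nx)cos(n'x) dx = 0; and by product-to-sum, ∫_0^π sin(nx)cos(n'x) dx = ½∫_0^π [sin((n+n')x) + sin((n−n')x)] dx, which is 0 when n+n' is even and 2n/(n²−n'²) when n+n' is odd (it need not vanish on (0, π)).
  u² squared terms: (-1)²·∫cos(x)² dx = 1·π/2 = π/2;  (-2)²·∫sin(4x)² dx = 4·π/2 = 2*π.
  u² cross terms: 2·(-1)·(-2)·∫cos(x)·sin(4x) dx = 4·(8/15) = 32/15.
  So ∫_0^π u² dx = π/2 + 2*π + 32/15 = 32/15 + 5*π/2.
  (u')² squared terms: (-8)²·∫cos(4x)² dx = 64·π/2 = 32*π;  (1)²·∫sin(x)² dx = 1·π/2 = π/2.
  (u')² cross terms: 2·(-8)·(1)·∫cos(4x)·sin(x) dx = -16·(-2/15) = 32/15.
  So ∫_0^π (u')² dx = 32*π + π/2 + 32/15 = 32/15 + 65*π/2.
||u||_{H^1}^2 = (32/15 + 5*π/2) + (32/15 + 65*π/2) = 64/15 + 35*π.


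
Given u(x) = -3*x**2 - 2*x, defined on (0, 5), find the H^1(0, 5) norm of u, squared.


||u||_{H^1}^2 = 28460/3

The H^1 norm (squared) on an interval (0, L) is
  ||u||_{H^1}^2 = ∫_0^L u(x)^2 dx + ∫_0^L u'(x)^2 dx.
Compute u'(x) = -6*x - 2.
Then u(x)^2 = 9*x**4 + 12*x**3 + 4*x**2 and u'(x)^2 = 36*x**2 + 24*x + 4.
Integrate each monomial from 0 to 5 using ∫_0^5 c·x^n dx = c·5^(n+1)/(n+1):
  ∫_0^5 u(x)^2 dx = ∫_0^5 (9*x^4 + 12*x^3 + 4*x^2) dx. Term by term:
    ∫_0^5 9*x^4 dx = 5625;  ∫_0^5 12*x^3 dx = 1875;  ∫_0^5 4*x^2 dx = 500/3.
  Sum: 5625 + 1875 + 500/3 = 23000/3.
  ∫_0^5 u'(x)^2 dx = ∫_0^5 (36*x^2 + 24*x + 4) dx. Term by term:
    ∫_0^5 36*x^2 dx = 1500;  ∫_0^5 24*x dx = 300;  ∫_0^5 4 dx = 20.
  Sum: 1500 + 300 + 20 = 1820.
Adding: ||u||_{H^1}^2 = 23000/3 + 1820 = 28460/3.


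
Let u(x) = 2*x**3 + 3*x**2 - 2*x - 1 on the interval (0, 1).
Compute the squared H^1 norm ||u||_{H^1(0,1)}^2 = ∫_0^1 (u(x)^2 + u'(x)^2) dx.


||u||_{H^1}^2 = 2342/105

The H^1 norm (squared) on an interval (0, L) is
  ||u||_{H^1}^2 = ∫_0^L u(x)^2 dx + ∫_0^L u'(x)^2 dx.
Compute u'(x) = 6*x**2 + 6*x - 2.
Then u(x)^2 = 4*x**6 + 12*x**5 + x**4 - 16*x**3 - 2*x**2 + 4*x + 1 and u'(x)^2 = 36*x**4 + 72*x**3 + 12*x**2 - 24*x + 4.
Integrate each monomial from 0 to 1 using ∫_0^1 c·x^n dx = c·1^(n+1)/(n+1):
  ∫_0^1 u(x)^2 dx = ∫_0^1 (4*x^6 + 12*x^5 + x^4 - 16*x^3 - 2*x^2 + 4*x + 1) dx. Term by term:
    ∫_0^1 4*x^6 dx = 4/7;  ∫_0^1 12*x^5 dx = 2;  ∫_0^1 x^4 dx = 1/5;
    ∫_0^1 -16*x^3 dx = -4;  ∫_0^1 -2*x^2 dx = -2/3;  ∫_0^1 4*x dx = 2;
    ∫_0^1 1 dx = 1.
  Sum: 4/7 + 2 + 1/5 − 4 − 2/3 + 2 + 1 = 116/105.
  ∫_0^1 u'(x)^2 dx = ∫_0^1 (36*x^4 + 72*x^3 + 12*x^2 - 24*x + 4) dx. Term by term:
    ∫_0^1 36*x^4 dx = 36/5;  ∫_0^1 72*x^3 dx = 18;  ∫_0^1 12*x^2 dx = 4;
    ∫_0^1 -24*x dx = -12;  ∫_0^1 4 dx = 4.
  Sum: 36/5 + 18 + 4 − 12 + 4 = 106/5.
Adding: ||u||_{H^1}^2 = 116/105 + 106/5 = 2342/105.


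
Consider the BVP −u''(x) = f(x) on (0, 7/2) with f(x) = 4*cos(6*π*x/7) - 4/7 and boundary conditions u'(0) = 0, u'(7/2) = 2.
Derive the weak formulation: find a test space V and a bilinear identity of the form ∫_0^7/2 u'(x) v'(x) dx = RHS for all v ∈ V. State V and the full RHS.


V = H^1(0, 7/2) (v unrestricted at boundary; u is determined up to an additive constant); weak form: ∫_0^7/2 u'v' dx = ∫_0^7/2 (4*cos(6*π*x/7) - 4/7) v dx + 2·v(7/2) for all v ∈ V.

Multiply both sides by a test function v and integrate from 0 to 7/2:
  ∫_0^7/2 −u''(x) v(x) dx = ∫_0^7/2 f(x) v(x) dx.
Integrate the LHS by parts once:
  ∫_0^7/2 −u'' v dx = −[u'(x) v(x)]_0^7/2 + ∫_0^7/2 u'(x) v'(x) dx.
Thus ∫_0^7/2 u'(x) v'(x) dx = ∫_0^7/2 f(x) v(x) dx + [u'(x) v(x)]_0^7/2.
Choose V so that boundary terms are either known or forced to vanish.
u has inhomogeneous Neumann u'(0) = 0, u'(7/2) = 2. [u' v]_0^7/2 = (2)·v(7/2) − (0)·v(0) = 2·v(7/2). Take V = H^1(0, 7/2); boundary term becomes part of RHS.
Weak formulation: find u (satisfying any essential BC) such that ∫_0^7/2 u'(x) v'(x) dx = ∫_0^7/2 f v dx + 2·v(7/2) for all v ∈ V (Neumann data are natural BCs: they enter the RHS as boundary terms).
Substituting f(x) = 4*cos(6*π*x/7) - 4/7, the right-hand side is ∫_0^7/2 (4*cos(6*π*x/7) - 4/7) v dx + 2·v(7/2).
Compatibility check (pure Neumann): taking v ≡ 1 ∈ V gives 0 = ∫_0^7/2 f dx + (2) − (0), i.e. ∫_0^7/2 f dx must equal u'(0) − u'(7/2) = -2. Indeed ∫_0^7/2 (4*cos(6*π*x/7) - 4/7) dx = -2, so the data are compatible. The solution is then unique only up to an additive constant (fix it e.g. by requiring ∫_0^7/2 u dx = 0).


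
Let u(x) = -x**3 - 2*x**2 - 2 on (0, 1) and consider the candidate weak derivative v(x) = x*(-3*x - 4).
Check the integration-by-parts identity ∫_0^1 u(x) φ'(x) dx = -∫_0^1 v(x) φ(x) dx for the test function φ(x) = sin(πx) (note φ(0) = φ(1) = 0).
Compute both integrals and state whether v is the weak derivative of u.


LHS = -12/π^3 + 7/π, RHS = -12/π^3 + 7/π. Yes, v = u' weakly.

u(x) = -x**3 - 2*x**2 - 2, classical derivative u'(x) = -3*x**2 - 4*x.
φ(x) = sin(πx), so φ'(x) = π*cos(π*x).
Note φ(0) = φ(1) = 0, so the boundary term u·φ vanishes.
LHS = ∫_0^1 u(x) φ'(x) dx = ∫_0^1 (-π*x^3*cos(π*x) - 2*π*x^2*cos(π*x) - 2*π*cos(π*x)) dx. Term by term:
  ∫_0^1 -2*π*cos(π*x) dx = 0;  ∫_0^1 -π*x^3*cos(π*x) dx = -12/π^3 + 3/π;  ∫_0^1 -2*π*x^2*cos(π*x) dx = 4/π.
Sum: 0 + -12/π^3 + 3/π + 4/π = -12/π^3 + 7/π.
So LHS = -12/π^3 + 7/π.
∫_0^1 v(x) φ(x) dx = ∫_0^1 (-3*x^2*sin(π*x) - 4*x*sin(π*x)) dx. Term by term:
  ∫_0^1 -4*x*sin(π*x) dx = -4/π;  ∫_0^1 -3*x^2*sin(π*x) dx = -3/π + 12/π^3.
Sum: -4/π + -3/π + 12/π^3 = -7/π + 12/π^3.
So RHS = -∫_0^1 v(x) φ(x) dx = -12/π^3 + 7/π.
LHS = RHS, so the identity holds for this test φ.
Moreover u is smooth here and v(x) = u'(x) = -3*x**2 - 4*x pointwise, so the identity holds for every test function. Hence v is the weak derivative of u.


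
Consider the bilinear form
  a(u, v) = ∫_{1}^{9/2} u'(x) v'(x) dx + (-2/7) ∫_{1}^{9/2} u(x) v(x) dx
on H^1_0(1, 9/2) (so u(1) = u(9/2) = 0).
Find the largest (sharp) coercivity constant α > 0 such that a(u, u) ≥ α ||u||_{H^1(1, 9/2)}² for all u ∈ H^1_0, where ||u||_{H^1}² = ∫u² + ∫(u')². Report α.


α = 2*(-7 + 2*π^2)/(4*π^2 + 49)

Coercivity of a(·,·) on H^1_0(1, 9/2) means a(u, u) ≥ α ||u||_{H^1}² for every u ∈ H^1_0.
The interval has length L = 7/2, and Poincaré/coercivity depend only on L. Here a(u, u) = ∫(u')² + (-2/7)·∫u².
Here c = -2/7 < 0 with |c| < (π/L)² = 4*π^2/49, so coercivity still holds. The condition a(u,u) ≥ α||u||_{H^1}² reads (1−α)∫(u')² ≥ (α−c)∫u². Any admissible α is ≤ 1 (rapidly oscillating u have ∫u²/∫(u')² → 0), and α = 1 would force 0 ≥ (1−c)∫u², impossible since c < 1; so 1−α > 0. By the sharp Poincaré inequality on H^1_0 of an interval of length L, ∫(u')² ≥ (π/L)²∫u² with equality for the first sine mode sin(π(x−x₀)/L) (x₀ the left endpoint), so the inequality holds for all u iff (1−α)(π/L)² ≥ α − c, i.e. α ≤ ((π/L)² + c)/((π/L)² + 1) = (1 + c(L/π)²)/(1 + (L/π)²). (Direct route, valid since c ≤ 0: Poincaré gives c∫u² ≥ c(L/π)²∫(u')², so a(u,u) ≥ (1 + c(L/π)²)∫(u')², while ||u||_{H^1}² ≤ (1 + (L/π)²)∫(u')²; dividing yields the same α.) With (π/L)² = 4*π^2/49 and c = -2/7, the largest admissible constant is α = ((π/L)² + c)/((π/L)² + 1).
Simplifying, α = 2*(-7 + 2*π^2)/(4*π^2 + 49).


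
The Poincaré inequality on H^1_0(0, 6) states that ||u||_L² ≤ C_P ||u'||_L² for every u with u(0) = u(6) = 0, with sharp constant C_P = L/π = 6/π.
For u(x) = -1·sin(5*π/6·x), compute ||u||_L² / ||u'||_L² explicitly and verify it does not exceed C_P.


||u||_L² / ||u'||_L² = 6/(5*π) < C_P = 6/π.

u(x) = -1·sin(5*π/6·x), so u'(x) = -5*π*cos(5*π*x/6)/6.
Writing u(x) = A·sin(kπx/L) with A = -1 and k = 5, use ∫_0^L sin²(kπx/L) dx = L/2 and ∫_0^L cos²(kπx/L) dx = L/2.
u² = 1·sin²(5*π/6·x) and (u')² = 25*π^2/36·cos²(5*π/6·x), and each of sin², cos² integrates to L/2 = 3 over (0, 6).
∫_0^6 u² dx = 3, so ||u||_L² = sqrt(3).
∫_0^6 (u')² dx = 25*π^2/12, so ||u'||_L² = 5*sqrt(3)*π/6.
Ratio ||u||_L² / ||u'||_L² = 6/(5*π).
Sharp Poincaré constant on H^1_0(0, 6) is C_P = L/π = 6/π, achieved by sin(π/6·x).
This is the k = 5 harmonic; the ratio L/(kπ) is strictly less than C_P = L/π, consistent with the sharp inequality ||u||_L² ≤ C_P ||u'||_L².


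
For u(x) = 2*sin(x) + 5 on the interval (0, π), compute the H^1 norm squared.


||u||_{H^1(0,π)}^2 = 40 + 29*π

u'(x) = 2*cos(x).
Expand u² and (u')² and integrate term by term on (0, π), using: for integers n ≥ 1, ∫_0^π sin²(nx) dx = ∫_0^π cos²(nx) dx = π/2; for n ≠ n', ∫_0^π sin(nx)sin(n'x) dx = ∫_0^π cos(nx)cos(n'x) dx = 0; and by product-to-sum, ∫_0^π sin(nx)cos(n'x) dx = ½∫_0^π [sin((n+n')x) + sin((n−n')x)] dx, which is 0 when n+n' is even and 2n/(n²−n'²) when n+n' is odd (it need not vanish on (0, π)). For the constant mode: ∫_0^π 1 dx = π, ∫_0^π cos(nx) dx = 0, ∫_0^π sin(nx) dx = (1−(−1)^n)/n.
  u² squared terms: (5)²·∫1 dx = 25·π = 25*π;  (2)²·∫sin(x)² dx = 4·π/2 = 2*π.
  u² cross terms: 2·(5)·(2)·∫1·sin(x) dx = 20·(2) = 40.
  So ∫_0^π u² dx = 25*π + 2*π + 40 = 40 + 27*π.
  (u')² squared terms: (2)²·∫cos(x)² dx = 4·π/2 = 2*π.
  So ∫_0^π (u')² dx = 2*π.
||u||_{H^1}^2 = (40 + 27*π) + (2*π) = 40 + 29*π.


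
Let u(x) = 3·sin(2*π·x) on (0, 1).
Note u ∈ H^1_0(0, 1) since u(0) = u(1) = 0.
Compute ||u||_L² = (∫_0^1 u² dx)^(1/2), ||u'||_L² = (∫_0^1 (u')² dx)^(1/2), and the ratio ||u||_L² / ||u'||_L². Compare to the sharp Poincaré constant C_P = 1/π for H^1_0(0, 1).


||u||_L² / ||u'||_L² = 1/(2*π) < C_P = 1/π.

u(x) = 3·sin(2*π·x), so u'(x) = 6*π*cos(2*π*x).
Writing u(x) = A·sin(kπx/L) with A = 3 and k = 2, use ∫_0^L sin²(kπx/L) dx = L/2 and ∫_0^L cos²(kπx/L) dx = L/2.
u² = 9·sin²(2*π·x) and (u')² = 36*π^2·cos²(2*π·x), and each of sin², cos² integrates to L/2 = 1/2 over (0, 1).
∫_0^1 u² dx = 9/2, so ||u||_L² = 3*sqrt(2)/2.
∫_0^1 (u')² dx = 18*π^2, so ||u'||_L² = 3*sqrt(2)*π.
Ratio ||u||_L² / ||u'||_L² = 1/(2*π).
Sharp Poincaré constant on H^1_0(0, 1) is C_P = L/π = 1/π, achieved by sin(π·x).
This is the k = 2 harmonic; the ratio L/(kπ) is strictly less than C_P = L/π, consistent with the sharp inequality ||u||_L² ≤ C_P ||u'||_L².


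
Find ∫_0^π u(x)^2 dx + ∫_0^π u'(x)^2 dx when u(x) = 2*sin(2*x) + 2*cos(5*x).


||u||_{H^1(0,π)}^2 = -832/21 + 62*π

u'(x) = -10*sin(5*x) + 4*cos(2*x).
Expand u² and (u')² and integrate term by term on (0, π), using: for integers n ≥ 1, ∫_0^π sin²(nx) dx = ∫_0^π cos²(nx) dx = π/2; for n ≠ n', ∫_0^π sin(nx)sin(n'x) dx = ∫_0^π cos(nx)cos(n'x) dx = 0; and by product-to-sum, ∫_0^π sin(nx)cos(n'x) dx = ½∫_0^π [sin((n+n')x) + sin((n−n')x)] dx, which is 0 when n+n' is even and 2n/(n²−n'²) when n+n' is odd (it need not vanish on (0, π)).
  u² squared terms: (2)²·∫cos(5x)² dx = 4·π/2 = 2*π;  (2)²·∫sin(2x)² dx = 4·π/2 = 2*π.
  u² cross terms: 2·(2)·(2)·∫cos(5x)·sin(2x) dx = 8·(-4/21) = -32/21.
  So ∫_0^π u² dx = 2*π + 2*π − 32/21 = -32/21 + 4*π.
  (u')² squared terms: (-10)²·∫sin(5x)² dx = 100·π/2 = 50*π;  (4)²·∫cos(2x)² dx = 16·π/2 = 8*π.
  (u')² cross terms: 2·(-10)·(4)·∫sin(5x)·cos(2x) dx = -80·(10/21) = -800/21.
  So ∫_0^π (u')² dx = 50*π + 8*π − 800/21 = -800/21 + 58*π.
||u||_{H^1}^2 = (-32/21 + 4*π) + (-800/21 + 58*π) = -832/21 + 62*π.


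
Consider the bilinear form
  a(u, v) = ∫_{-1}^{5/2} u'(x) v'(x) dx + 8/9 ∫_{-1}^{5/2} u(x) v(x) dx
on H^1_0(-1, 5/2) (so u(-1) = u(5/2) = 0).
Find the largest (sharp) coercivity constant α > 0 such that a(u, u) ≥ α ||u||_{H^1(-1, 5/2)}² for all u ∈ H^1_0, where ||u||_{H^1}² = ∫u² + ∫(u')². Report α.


α = 4*(9*π^2 + 98)/(9*(4*π^2 + 49))

Coercivity of a(·,·) on H^1_0(-1, 5/2) means a(u, u) ≥ α ||u||_{H^1}² for every u ∈ H^1_0.
The interval has length L = 7/2, and Poincaré/coercivity depend only on L. Here a(u, u) = ∫(u')² + (8/9)·∫u².
Here 0 < c = 8/9 < 1. The condition a(u,u) ≥ α||u||_{H^1}² reads (1−α)∫(u')² ≥ (α−c)∫u². Any admissible α is ≤ 1 (rapidly oscillating u have ∫u²/∫(u')² → 0), and α = 1 would force 0 ≥ (1−c)∫u², impossible since c < 1; so 1−α > 0. By the sharp Poincaré inequality on H^1_0 of an interval of length L, ∫(u')² ≥ (π/L)²∫u² with equality for the first sine mode sin(π(x−x₀)/L) (x₀ the left endpoint), so the inequality holds for all u iff (1−α)(π/L)² ≥ α − c, i.e. α ≤ ((π/L)² + c)/((π/L)² + 1) = (1 + c(L/π)²)/(1 + (L/π)²). With (π/L)² = 4*π^2/49 and c = 8/9, the largest admissible constant is α = ((π/L)² + c)/((π/L)² + 1).
Simplifying, α = 4*(9*π^2 + 98)/(9*(4*π^2 + 49)).


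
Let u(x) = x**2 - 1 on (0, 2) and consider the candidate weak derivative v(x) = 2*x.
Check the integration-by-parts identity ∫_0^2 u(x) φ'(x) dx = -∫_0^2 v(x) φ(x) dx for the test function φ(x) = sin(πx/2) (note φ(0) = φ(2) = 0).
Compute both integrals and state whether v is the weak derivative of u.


LHS = -8/π, RHS = -8/π. Yes, v = u' weakly.

u(x) = x**2 - 1, classical derivative u'(x) = 2*x.
φ(x) = sin(πx/2), so φ'(x) = π*cos(π*x/2)/2.
Note φ(0) = φ(2) = 0, so the boundary term u·φ vanishes.
LHS = ∫_0^2 u(x) φ'(x) dx = ∫_0^2 (π*x^2*cos(π*x/2)/2 - π*cos(π*x/2)/2) dx. Term by term:
  ∫_0^2 -π*cos(π*x/2)/2 dx = 0;  ∫_0^2 π*x^2*cos(π*x/2)/2 dx = -8/π.
Sum: 0 − 8/π = -8/π.
So LHS = -8/π.
∫_0^2 v(x) φ(x) dx = ∫_0^2 (2*x*sin(π*x/2)) dx. Term by term:
  ∫_0^2 2*x*sin(π*x/2) dx = 8/π.
So RHS = -∫_0^2 v(x) φ(x) dx = -8/π.
LHS = RHS, so the identity holds for this test φ.
Moreover u is smooth here and v(x) = u'(x) = 2*x pointwise, so the identity holds for every test function. Hence v is the weak derivative of u.


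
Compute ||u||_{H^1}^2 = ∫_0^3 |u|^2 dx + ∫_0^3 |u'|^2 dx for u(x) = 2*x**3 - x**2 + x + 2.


||u||_{H^1}^2 = 176667/70

The H^1 norm (squared) on an interval (0, L) is
  ||u||_{H^1}^2 = ∫_0^L u(x)^2 dx + ∫_0^L u'(x)^2 dx.
Compute u'(x) = 6*x**2 - 2*x + 1.
Then u(x)^2 = 4*x**6 - 4*x**5 + 5*x**4 + 6*x**3 - 3*x**2 + 4*x + 4 and u'(x)^2 = 36*x**4 - 24*x**3 + 16*x**2 - 4*x + 1.
Integrate each monomial from 0 to 3 using ∫_0^3 c·x^n dx = c·3^(n+1)/(n+1):
  ∫_0^3 u(x)^2 dx = ∫_0^3 (4*x^6 - 4*x^5 + 5*x^4 + 6*x^3 - 3*x^2 + 4*x + 4) dx. Term by term:
    ∫_0^3 4*x^6 dx = 8748/7;  ∫_0^3 -4*x^5 dx = -486;  ∫_0^3 5*x^4 dx = 243;
    ∫_0^3 6*x^3 dx = 243/2;  ∫_0^3 -3*x^2 dx = -27;  ∫_0^3 4*x dx = 18;
    ∫_0^3 4 dx = 12.
  Sum: 8748/7 − 486 + 243 + 243/2 − 27 + 18 + 12 = 15837/14.
  ∫_0^3 u'(x)^2 dx = ∫_0^3 (36*x^4 - 24*x^3 + 16*x^2 - 4*x + 1) dx. Term by term:
    ∫_0^3 36*x^4 dx = 8748/5;  ∫_0^3 -24*x^3 dx = -486;  ∫_0^3 16*x^2 dx = 144;
    ∫_0^3 -4*x dx = -18;  ∫_0^3 1 dx = 3.
  Sum: 8748/5 − 486 + 144 − 18 + 3 = 6963/5.
Adding: ||u||_{H^1}^2 = 15837/14 + 6963/5 = 176667/70.


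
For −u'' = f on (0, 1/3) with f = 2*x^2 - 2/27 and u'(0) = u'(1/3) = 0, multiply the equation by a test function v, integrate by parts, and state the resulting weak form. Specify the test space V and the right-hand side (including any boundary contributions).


V = H^1(0, 1/3) (no boundary constraint on v; u is determined up to an additive constant); weak form: ∫_0^1/3 u'v' dx = ∫_0^1/3 (2*x^2 - 2/27) v dx for all v ∈ V.

Multiply both sides by a test function v and integrate from 0 to 1/3:
  ∫_0^1/3 −u''(x) v(x) dx = ∫_0^1/3 f(x) v(x) dx.
Integrate the LHS by parts once:
  ∫_0^1/3 −u'' v dx = −[u'(x) v(x)]_0^1/3 + ∫_0^1/3 u'(x) v'(x) dx.
Thus ∫_0^1/3 u'(x) v'(x) dx = ∫_0^1/3 f(x) v(x) dx + [u'(x) v(x)]_0^1/3.
Choose V so that boundary terms are either known or forced to vanish.
u has homogeneous Neumann: u'(0) = u'(1/3) = 0. So [u' v]_0^1/3 = 0·v(1/3) − 0·v(0) = 0 for any v; take V = H^1(0, 1/3).
Weak formulation: find u (satisfying any essential BC) such that ∫_0^1/3 u'(x) v'(x) dx = ∫_0^1/3 f v dx for all v ∈ V (homogeneous Neumann, so boundary terms vanish).
Substituting f(x) = 2*x^2 - 2/27, the right-hand side is ∫_0^1/3 (2*x^2 - 2/27) v dx.
Compatibility check (pure Neumann): taking v ≡ 1 ∈ V gives 0 = ∫_0^1/3 f dx + (0) − (0), i.e. ∫_0^1/3 f dx must equal u'(0) − u'(1/3) = 0. Indeed ∫_0^1/3 (2*x^2 - 2/27) dx = 0, so the data are compatible. The solution is then unique only up to an additive constant (fix it e.g. by requiring ∫_0^1/3 u dx = 0).


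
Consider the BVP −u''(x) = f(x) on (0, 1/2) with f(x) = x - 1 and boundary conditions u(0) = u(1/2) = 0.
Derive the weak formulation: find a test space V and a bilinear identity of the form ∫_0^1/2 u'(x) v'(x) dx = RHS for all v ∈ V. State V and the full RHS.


V = H^1_0(0, 1/2) (so v(0) = v(1/2) = 0); weak form: ∫_0^1/2 u'v' dx = ∫_0^1/2 (x - 1) v dx for all v ∈ V.

Multiply both sides by a test function v and integrate from 0 to 1/2:
  ∫_0^1/2 −u''(x) v(x) dx = ∫_0^1/2 f(x) v(x) dx.
Integrate the LHS by parts once:
  ∫_0^1/2 −u'' v dx = −[u'(x) v(x)]_0^1/2 + ∫_0^1/2 u'(x) v'(x) dx.
Thus ∫_0^1/2 u'(x) v'(x) dx = ∫_0^1/2 f(x) v(x) dx + [u'(x) v(x)]_0^1/2.
Choose V so that boundary terms are either known or forced to vanish.
u is Dirichlet: u(0) = u(1/2) = 0. Let V = H^1_0(0, 1/2); then v(0) = v(1/2) = 0, and [u' v]_0^1/2 = 0.
Weak formulation: find u (satisfying any essential BC) such that ∫_0^1/2 u'(x) v'(x) dx = ∫_0^1/2 f v dx for all v ∈ V.
Substituting f(x) = x - 1, the right-hand side is ∫_0^1/2 (x - 1) v dx.
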